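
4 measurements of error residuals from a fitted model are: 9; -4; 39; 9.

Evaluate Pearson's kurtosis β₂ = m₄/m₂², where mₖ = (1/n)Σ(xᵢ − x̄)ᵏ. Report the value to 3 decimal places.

x̄ = 13.2500
Σ(xᵢ − x̄)² = 996.7500 ⇒ m₂ = 249.18750
Σ(xᵢ − x̄)⁴ = 528847.8281 ⇒ m₄ = 132211.95703
m₂² = 62094.41016
β₂ = m₄/m₂² = 132211.95703 / 62094.41016 ≈ 2.129

2.129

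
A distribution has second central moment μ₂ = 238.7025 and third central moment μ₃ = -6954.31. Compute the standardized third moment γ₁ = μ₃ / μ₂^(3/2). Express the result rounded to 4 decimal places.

-1.8857

σ = √μ₂ = √238.7025 = 15.45000
σ³ = μ₂^(3/2) = 3687.95362
γ₁ = μ₃/σ³ = -6954.31 / 3687.95362 ≈ -1.8857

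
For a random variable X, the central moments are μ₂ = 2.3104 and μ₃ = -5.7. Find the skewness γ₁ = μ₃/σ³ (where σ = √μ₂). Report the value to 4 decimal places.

σ = √μ₂ = √2.3104 = 1.52000
σ³ = μ₂^(3/2) = 3.51181
γ₁ = μ₃/σ³ = -5.7 / 3.51181 ≈ -1.6231

-1.6231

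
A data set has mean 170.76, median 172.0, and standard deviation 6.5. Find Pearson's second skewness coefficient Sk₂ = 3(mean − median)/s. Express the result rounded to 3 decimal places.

Sk₂ = 3(170.76 − 172.0) / 6.5 = 3 × -1.2400 / 6.5
    = -3.7200 / 6.5 ≈ -0.572

-0.572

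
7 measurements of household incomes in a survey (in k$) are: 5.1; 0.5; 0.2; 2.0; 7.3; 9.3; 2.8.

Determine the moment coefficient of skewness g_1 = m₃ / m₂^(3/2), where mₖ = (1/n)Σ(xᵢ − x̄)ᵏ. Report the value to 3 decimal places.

x̄ = (5.1 + 0.5 + 0.2 + 2.0 + 7.3 + 9.3 + 2.8) / 7 = 3.8857
deviations (xᵢ − x̄): 1.2143, -3.3857, -3.6857, -1.8857, 3.4143, 5.4143, -1.0857
Σ(xᵢ − x̄)² = 72.2286 ⇒ m₂ = 72.2286/7 = 10.31837
Σ(xᵢ − x̄)³ = 103.4445 ⇒ m₃ = 103.4445/7 = 14.77779
m₂^(3/2) = 10.31837^(1.5) = 33.14488
g_1 = m₃ / m₂^(3/2) = 14.77779 / 33.14488 ≈ 0.446

0.446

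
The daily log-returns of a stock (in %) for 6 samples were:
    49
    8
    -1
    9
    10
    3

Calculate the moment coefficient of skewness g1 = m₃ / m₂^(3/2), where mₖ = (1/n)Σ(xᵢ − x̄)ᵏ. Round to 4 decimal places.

1.5718

x̄ = (49 + 8 - 1 + 9 + 10 + 3) / 6 = 13.0000
deviations (xᵢ − x̄): 36.0000, -5.0000, -14.0000, -4.0000, -3.0000, -10.0000
Σ(xᵢ − x̄)² = 1642.0000 ⇒ m₂ = 1642.0000/6 = 273.66667
Σ(xᵢ − x̄)³ = 42696.0000 ⇒ m₃ = 42696.0000/6 = 7116.00000
m₂^(3/2) = 273.66667^(1.5) = 4527.23307
g1 = m₃ / m₂^(3/2) = 7116.00000 / 4527.23307 ≈ 1.5718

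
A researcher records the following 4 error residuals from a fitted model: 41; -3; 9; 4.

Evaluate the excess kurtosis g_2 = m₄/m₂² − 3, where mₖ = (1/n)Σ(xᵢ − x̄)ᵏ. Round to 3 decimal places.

x̄ = 12.7500
Σ(xᵢ − x̄)² = 1136.7500 ⇒ m₂ = 284.18750
Σ(xᵢ − x̄)⁴ = 704498.3281 ⇒ m₄ = 176124.58203
m₂² = 80762.53516
g_2 = m₄/m₂² − 3 = 2.18077 − 3 ≈ -0.819

-0.819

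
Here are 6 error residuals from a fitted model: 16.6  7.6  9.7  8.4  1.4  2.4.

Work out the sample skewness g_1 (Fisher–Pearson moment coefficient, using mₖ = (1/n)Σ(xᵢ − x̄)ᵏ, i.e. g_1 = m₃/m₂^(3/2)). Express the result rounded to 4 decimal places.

x̄ = (16.6 + 7.6 + 9.7 + 8.4 + 1.4 + 2.4) / 6 = 7.6833
deviations (xᵢ − x̄): 8.9167, -0.0833, 2.0167, 0.7167, -6.2833, -5.2833
Σ(xᵢ − x̄)² = 151.4883 ⇒ m₂ = 151.4883/6 = 25.24806
Σ(xᵢ − x̄)³ = 321.9614 ⇒ m₃ = 321.9614/6 = 53.66024
m₂^(3/2) = 25.24806^(1.5) = 126.86502
g_1 = m₃ / m₂^(3/2) = 53.66024 / 126.86502 ≈ 0.4230

0.4230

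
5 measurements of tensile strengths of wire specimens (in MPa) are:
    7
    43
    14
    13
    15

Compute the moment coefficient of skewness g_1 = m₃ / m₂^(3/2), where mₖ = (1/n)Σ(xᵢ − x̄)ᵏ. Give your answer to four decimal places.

1.3086

x̄ = (7 + 43 + 14 + 13 + 15) / 5 = 18.4000
deviations (xᵢ − x̄): -11.4000, 24.6000, -4.4000, -5.4000, -3.4000
Σ(xᵢ − x̄)² = 795.2000 ⇒ m₂ = 795.2000/5 = 159.04000
Σ(xᵢ − x̄)³ = 13123.4400 ⇒ m₃ = 13123.4400/5 = 2624.68800
m₂^(3/2) = 159.04000^(1.5) = 2005.67033
g_1 = m₃ / m₂^(3/2) = 2624.68800 / 2005.67033 ≈ 1.3086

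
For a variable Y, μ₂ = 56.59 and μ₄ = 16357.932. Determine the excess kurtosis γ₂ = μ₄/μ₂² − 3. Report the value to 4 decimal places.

2.1080

μ₂² = 56.59² = 3202.42810
μ₄/μ₂² = 16357.932 / 3202.42810 = 5.10798
γ₂ = 5.10798 − 3 ≈ 2.1080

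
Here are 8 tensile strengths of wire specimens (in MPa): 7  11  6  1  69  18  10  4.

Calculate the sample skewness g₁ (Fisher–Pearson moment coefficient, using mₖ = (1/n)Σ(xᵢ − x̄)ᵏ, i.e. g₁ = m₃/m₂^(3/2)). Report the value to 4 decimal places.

2.0373

x̄ = (7 + 11 + 6 + 1 + 69 + 18 + 10 + 4) / 8 = 15.7500
deviations (xᵢ − x̄): -8.7500, -4.7500, -9.7500, -14.7500, 53.2500, 2.2500, -5.7500, -11.7500
Σ(xᵢ − x̄)² = 3423.5000 ⇒ m₂ = 3423.5000/8 = 427.93750
Σ(xᵢ − x̄)³ = 144279.7500 ⇒ m₃ = 144279.7500/8 = 18034.96875
m₂^(3/2) = 427.93750^(1.5) = 8852.59341
g₁ = m₃ / m₂^(3/2) = 18034.96875 / 8852.59341 ≈ 2.0373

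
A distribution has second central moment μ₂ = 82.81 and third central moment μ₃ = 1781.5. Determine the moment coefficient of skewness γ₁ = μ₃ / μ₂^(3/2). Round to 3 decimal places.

σ = √μ₂ = √82.81 = 9.10000
σ³ = μ₂^(3/2) = 753.57100
γ₁ = μ₃/σ³ = 1781.5 / 753.57100 ≈ 2.364

2.364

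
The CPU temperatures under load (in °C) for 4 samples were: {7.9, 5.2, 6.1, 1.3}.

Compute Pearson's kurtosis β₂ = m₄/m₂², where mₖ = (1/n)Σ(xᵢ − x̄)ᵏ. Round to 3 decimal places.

2.023

x̄ = 5.1250
Σ(xᵢ − x̄)² = 23.2875 ⇒ m₂ = 5.82188
Σ(xᵢ − x̄)⁴ = 274.2585 ⇒ m₄ = 68.56463
m₂² = 33.89423
β₂ = m₄/m₂² = 68.56463 / 33.89423 ≈ 2.023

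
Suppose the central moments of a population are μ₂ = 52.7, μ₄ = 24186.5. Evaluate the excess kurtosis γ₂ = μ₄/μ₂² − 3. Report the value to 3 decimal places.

5.709

μ₂² = 52.7² = 2777.29000
μ₄/μ₂² = 24186.5 / 2777.29000 = 8.70867
γ₂ = 8.70867 − 3 ≈ 5.709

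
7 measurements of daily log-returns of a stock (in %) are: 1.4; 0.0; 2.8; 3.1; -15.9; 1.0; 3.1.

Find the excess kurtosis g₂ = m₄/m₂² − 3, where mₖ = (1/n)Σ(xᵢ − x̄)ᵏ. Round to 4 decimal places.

1.8901

x̄ = -0.6429
Σ(xᵢ − x̄)² = 279.9371 ⇒ m₂ = 39.99102
Σ(xᵢ − x̄)⁴ = 54744.5928 ⇒ m₄ = 7820.65611
m₂² = 1599.28171
g₂ = m₄/m₂² − 3 = 4.89011 − 3 ≈ 1.8901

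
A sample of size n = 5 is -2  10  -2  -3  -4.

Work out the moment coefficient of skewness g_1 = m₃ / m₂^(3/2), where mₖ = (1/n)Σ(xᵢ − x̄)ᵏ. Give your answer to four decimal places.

x̄ = (-2 + 10 - 2 - 3 - 4) / 5 = -0.2000
deviations (xᵢ − x̄): -1.8000, 10.2000, -1.8000, -2.8000, -3.8000
Σ(xᵢ − x̄)² = 132.8000 ⇒ m₂ = 132.8000/5 = 26.56000
Σ(xᵢ − x̄)³ = 972.7200 ⇒ m₃ = 972.7200/5 = 194.54400
m₂^(3/2) = 26.56000^(1.5) = 136.88066
g_1 = m₃ / m₂^(3/2) = 194.54400 / 136.88066 ≈ 1.4213

1.4213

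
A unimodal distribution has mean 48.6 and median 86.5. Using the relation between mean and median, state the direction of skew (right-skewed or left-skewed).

left-skewed

mean − median = 48.6 − 86.5 = -37.9
mean < median ⇒ the longer tail is on the left ⇒ left-skewed (negatively skewed).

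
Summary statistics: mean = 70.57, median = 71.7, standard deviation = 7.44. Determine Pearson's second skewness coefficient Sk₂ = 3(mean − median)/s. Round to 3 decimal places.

Sk₂ = 3(70.57 − 71.7) / 7.44 = 3 × -1.1300 / 7.44
    = -3.3900 / 7.44 ≈ -0.456

-0.456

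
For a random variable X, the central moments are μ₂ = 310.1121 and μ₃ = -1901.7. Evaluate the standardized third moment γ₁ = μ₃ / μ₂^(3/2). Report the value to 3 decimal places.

-0.348

σ = √μ₂ = √310.1121 = 17.61000
σ³ = μ₂^(3/2) = 5461.07408
γ₁ = μ₃/σ³ = -1901.7 / 5461.07408 ≈ -0.348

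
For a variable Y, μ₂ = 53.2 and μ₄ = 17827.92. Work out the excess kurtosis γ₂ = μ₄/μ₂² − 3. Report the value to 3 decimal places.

3.299

μ₂² = 53.2² = 2830.24000
μ₄/μ₂² = 17827.92 / 2830.24000 = 6.29908
γ₂ = 6.29908 − 3 ≈ 3.299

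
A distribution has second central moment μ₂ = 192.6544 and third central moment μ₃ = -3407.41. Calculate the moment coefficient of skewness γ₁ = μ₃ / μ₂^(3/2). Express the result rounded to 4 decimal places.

-1.2743

σ = √μ₂ = √192.6544 = 13.88000
σ³ = μ₂^(3/2) = 2674.04307
γ₁ = μ₃/σ³ = -3407.41 / 2674.04307 ≈ -1.2743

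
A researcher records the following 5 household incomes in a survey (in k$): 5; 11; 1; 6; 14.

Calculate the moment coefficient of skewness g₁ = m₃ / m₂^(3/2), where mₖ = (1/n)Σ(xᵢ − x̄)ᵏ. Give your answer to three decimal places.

x̄ = (5 + 11 + 1 + 6 + 14) / 5 = 7.4000
deviations (xᵢ − x̄): -2.4000, 3.6000, -6.4000, -1.4000, 6.6000
Σ(xᵢ − x̄)² = 105.2000 ⇒ m₂ = 105.2000/5 = 21.04000
Σ(xᵢ − x̄)³ = 55.4400 ⇒ m₃ = 55.4400/5 = 11.08800
m₂^(3/2) = 21.04000^(1.5) = 96.50918
g₁ = m₃ / m₂^(3/2) = 11.08800 / 96.50918 ≈ 0.115

0.115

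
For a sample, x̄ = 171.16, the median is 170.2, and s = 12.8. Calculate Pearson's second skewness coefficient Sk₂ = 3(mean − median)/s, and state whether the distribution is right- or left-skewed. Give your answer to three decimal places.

0.225, right-skewed

Sk₂ = 3(171.16 − 170.2) / 12.8 = 3 × 0.9600 / 12.8
    = 2.8800 / 12.8 ≈ 0.225
Sk₂ > 0 ⇒ mean > median ⇒ right-skewed (positive skew).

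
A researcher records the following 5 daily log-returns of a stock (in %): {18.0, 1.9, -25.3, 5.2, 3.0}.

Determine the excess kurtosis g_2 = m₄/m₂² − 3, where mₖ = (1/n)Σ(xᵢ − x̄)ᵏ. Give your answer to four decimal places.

x̄ = 0.5600
Σ(xᵢ − x̄)² = 1002.1720 ⇒ m₂ = 200.43440
Σ(xᵢ − x̄)⁴ = 540224.2582 ⇒ m₄ = 108044.85164
m₂² = 40173.94870
g_2 = m₄/m₂² − 3 = 2.68943 − 3 ≈ -0.3106

-0.3106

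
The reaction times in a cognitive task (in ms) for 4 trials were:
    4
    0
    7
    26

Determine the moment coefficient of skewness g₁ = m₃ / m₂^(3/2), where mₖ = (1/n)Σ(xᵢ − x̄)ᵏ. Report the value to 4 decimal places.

x̄ = (4 + 0 + 7 + 26) / 4 = 9.2500
deviations (xᵢ − x̄): -5.2500, -9.2500, -2.2500, 16.7500
Σ(xᵢ − x̄)² = 398.7500 ⇒ m₂ = 398.7500/4 = 99.68750
Σ(xᵢ − x̄)³ = 3751.8750 ⇒ m₃ = 3751.8750/4 = 937.96875
m₂^(3/2) = 99.68750^(1.5) = 995.31616
g₁ = m₃ / m₂^(3/2) = 937.96875 / 995.31616 ≈ 0.9424

0.9424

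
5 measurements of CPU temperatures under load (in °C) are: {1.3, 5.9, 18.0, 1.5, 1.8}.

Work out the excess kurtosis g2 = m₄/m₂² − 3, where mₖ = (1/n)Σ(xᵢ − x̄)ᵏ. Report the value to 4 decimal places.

-0.1269

x̄ = 5.7000
Σ(xᵢ − x̄)² = 203.5400 ⇒ m₂ = 40.70800
Σ(xᵢ − x̄)⁴ = 23805.9890 ⇒ m₄ = 4761.19780
m₂² = 1657.14126
g2 = m₄/m₂² − 3 = 2.87314 − 3 ≈ -0.1269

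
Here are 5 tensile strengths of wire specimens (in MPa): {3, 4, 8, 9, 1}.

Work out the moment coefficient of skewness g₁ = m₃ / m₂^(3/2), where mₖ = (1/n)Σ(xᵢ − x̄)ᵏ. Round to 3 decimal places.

0.129

x̄ = (3 + 4 + 8 + 9 + 1) / 5 = 5.0000
deviations (xᵢ − x̄): -2.0000, -1.0000, 3.0000, 4.0000, -4.0000
Σ(xᵢ − x̄)² = 46.0000 ⇒ m₂ = 46.0000/5 = 9.20000
Σ(xᵢ − x̄)³ = 18.0000 ⇒ m₃ = 18.0000/5 = 3.60000
m₂^(3/2) = 9.20000^(1.5) = 27.90498
g₁ = m₃ / m₂^(3/2) = 3.60000 / 27.90498 ≈ 0.129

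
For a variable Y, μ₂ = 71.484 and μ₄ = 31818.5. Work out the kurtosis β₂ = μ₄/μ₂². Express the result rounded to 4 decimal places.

6.2268

μ₂² = 71.484² = 5109.96226
μ₄/μ₂² = 31818.5 / 5109.96226 = 6.22676
β₂ ≈ 6.2268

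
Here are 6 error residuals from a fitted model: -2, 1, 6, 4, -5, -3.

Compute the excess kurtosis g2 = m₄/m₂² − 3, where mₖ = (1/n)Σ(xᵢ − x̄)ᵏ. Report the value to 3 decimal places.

-1.393

x̄ = 0.1667
Σ(xᵢ − x̄)² = 90.8333 ⇒ m₂ = 15.13889
Σ(xᵢ − x̄)⁴ = 2209.4861 ⇒ m₄ = 368.24769
m₂² = 229.18596
g2 = m₄/m₂² − 3 = 1.60676 − 3 ≈ -1.393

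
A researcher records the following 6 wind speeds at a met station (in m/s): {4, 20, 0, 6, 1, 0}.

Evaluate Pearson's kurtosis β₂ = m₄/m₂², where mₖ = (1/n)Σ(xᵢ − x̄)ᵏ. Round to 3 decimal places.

3.508

x̄ = 5.1667
Σ(xᵢ − x̄)² = 292.8333 ⇒ m₂ = 48.80556
Σ(xᵢ − x̄)⁴ = 50141.1528 ⇒ m₄ = 8356.85880
m₂² = 2381.98225
β₂ = m₄/m₂² = 8356.85880 / 2381.98225 ≈ 3.508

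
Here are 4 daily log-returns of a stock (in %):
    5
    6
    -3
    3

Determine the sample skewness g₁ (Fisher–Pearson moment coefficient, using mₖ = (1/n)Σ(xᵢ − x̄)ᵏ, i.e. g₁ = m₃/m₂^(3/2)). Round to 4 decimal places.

x̄ = (5 + 6 - 3 + 3) / 4 = 2.7500
deviations (xᵢ − x̄): 2.2500, 3.2500, -5.7500, 0.2500
Σ(xᵢ − x̄)² = 48.7500 ⇒ m₂ = 48.7500/4 = 12.18750
Σ(xᵢ − x̄)³ = -144.3750 ⇒ m₃ = -144.3750/4 = -36.09375
m₂^(3/2) = 12.18750^(1.5) = 42.54729
g₁ = m₃ / m₂^(3/2) = -36.09375 / 42.54729 ≈ -0.8483

-0.8483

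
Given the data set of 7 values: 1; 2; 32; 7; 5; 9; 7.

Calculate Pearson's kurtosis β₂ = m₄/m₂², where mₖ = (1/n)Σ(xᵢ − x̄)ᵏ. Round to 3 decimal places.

4.523

x̄ = 9.0000
Σ(xᵢ − x̄)² = 666.0000 ⇒ m₂ = 95.14286
Σ(xᵢ − x̄)⁴ = 286626.0000 ⇒ m₄ = 40946.57143
m₂² = 9052.16327
β₂ = m₄/m₂² = 40946.57143 / 9052.16327 ≈ 4.523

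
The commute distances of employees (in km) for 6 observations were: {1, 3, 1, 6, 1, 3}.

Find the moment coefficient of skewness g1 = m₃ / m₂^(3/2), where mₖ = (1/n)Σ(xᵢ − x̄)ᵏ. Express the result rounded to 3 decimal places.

x̄ = (1 + 3 + 1 + 6 + 1 + 3) / 6 = 2.5000
deviations (xᵢ − x̄): -1.5000, 0.5000, -1.5000, 3.5000, -1.5000, 0.5000
Σ(xᵢ − x̄)² = 19.5000 ⇒ m₂ = 19.5000/6 = 3.25000
Σ(xᵢ − x̄)³ = 33.0000 ⇒ m₃ = 33.0000/6 = 5.50000
m₂^(3/2) = 3.25000^(1.5) = 5.85902
g1 = m₃ / m₂^(3/2) = 5.50000 / 5.85902 ≈ 0.939

0.939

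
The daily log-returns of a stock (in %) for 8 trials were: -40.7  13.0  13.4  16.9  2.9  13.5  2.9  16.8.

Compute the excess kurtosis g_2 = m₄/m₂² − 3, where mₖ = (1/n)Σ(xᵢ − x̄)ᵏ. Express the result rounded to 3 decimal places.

x̄ = 4.8375
Σ(xᵢ − x̄)² = 2584.7588 ⇒ m₂ = 323.09484
Σ(xᵢ − x̄)⁴ = 4357204.7898 ⇒ m₄ = 544650.59872
m₂² = 104390.27806
g_2 = m₄/m₂² − 3 = 5.21745 − 3 ≈ 2.217

2.217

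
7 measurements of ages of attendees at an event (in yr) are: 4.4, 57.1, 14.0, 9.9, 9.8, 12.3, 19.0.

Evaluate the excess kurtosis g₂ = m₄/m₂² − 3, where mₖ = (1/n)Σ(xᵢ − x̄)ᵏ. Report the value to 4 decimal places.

x̄ = 18.0714
Σ(xᵢ − x̄)² = 1896.0743 ⇒ m₂ = 270.86776
Σ(xᵢ − x̄)⁴ = 2365686.7474 ⇒ m₄ = 337955.24963
m₂² = 73369.34075
g₂ = m₄/m₂² − 3 = 4.60622 − 3 ≈ 1.6062

1.6062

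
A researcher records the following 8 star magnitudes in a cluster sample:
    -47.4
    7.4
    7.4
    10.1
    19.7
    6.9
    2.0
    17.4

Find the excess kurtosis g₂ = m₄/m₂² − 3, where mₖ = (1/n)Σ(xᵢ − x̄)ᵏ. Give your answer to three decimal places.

x̄ = 2.9375
Σ(xᵢ − x̄)² = 3131.7187 ⇒ m₂ = 391.46484
Σ(xᵢ − x̄)⁴ = 6546838.6540 ⇒ m₄ = 818354.83175
m₂² = 153244.72389
g₂ = m₄/m₂² − 3 = 5.34018 − 3 ≈ 2.340

2.340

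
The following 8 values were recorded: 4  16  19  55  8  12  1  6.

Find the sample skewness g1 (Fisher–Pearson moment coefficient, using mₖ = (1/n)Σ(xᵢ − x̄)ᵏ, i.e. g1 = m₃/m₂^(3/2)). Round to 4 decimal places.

1.7417

x̄ = (4 + 16 + 19 + 55 + 8 + 12 + 1 + 6) / 8 = 15.1250
deviations (xᵢ − x̄): -11.1250, 0.8750, 3.8750, 39.8750, -7.1250, -3.1250, -14.1250, -9.1250
Σ(xᵢ − x̄)² = 2072.8750 ⇒ m₂ = 2072.8750/8 = 259.10938
Σ(xᵢ − x̄)³ = 58113.6563 ⇒ m₃ = 58113.6563/8 = 7264.20703
m₂^(3/2) = 259.10938^(1.5) = 4170.85114
g1 = m₃ / m₂^(3/2) = 7264.20703 / 4170.85114 ≈ 1.7417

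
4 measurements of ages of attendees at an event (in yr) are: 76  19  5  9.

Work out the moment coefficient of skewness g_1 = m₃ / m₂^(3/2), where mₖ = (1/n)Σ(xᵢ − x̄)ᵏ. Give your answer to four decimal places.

1.0490

x̄ = (76 + 19 + 5 + 9) / 4 = 27.2500
deviations (xᵢ − x̄): 48.7500, -8.2500, -22.2500, -18.2500
Σ(xᵢ − x̄)² = 3272.7500 ⇒ m₂ = 3272.7500/4 = 818.18750
Σ(xᵢ − x̄)³ = 98202.3750 ⇒ m₃ = 98202.3750/4 = 24550.59375
m₂^(3/2) = 818.18750^(1.5) = 23403.41643
g_1 = m₃ / m₂^(3/2) = 24550.59375 / 23403.41643 ≈ 1.0490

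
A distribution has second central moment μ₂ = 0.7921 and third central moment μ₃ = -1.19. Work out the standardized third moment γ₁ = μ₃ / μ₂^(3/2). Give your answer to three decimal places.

-1.688

σ = √μ₂ = √0.7921 = 0.89000
σ³ = μ₂^(3/2) = 0.70497
γ₁ = μ₃/σ³ = -1.19 / 0.70497 ≈ -1.688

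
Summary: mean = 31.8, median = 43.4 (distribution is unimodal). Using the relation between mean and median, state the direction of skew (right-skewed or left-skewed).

mean − median = 31.8 − 43.4 = -11.6
mean < median ⇒ the longer tail is on the left ⇒ left-skewed (negatively skewed).

left-skewed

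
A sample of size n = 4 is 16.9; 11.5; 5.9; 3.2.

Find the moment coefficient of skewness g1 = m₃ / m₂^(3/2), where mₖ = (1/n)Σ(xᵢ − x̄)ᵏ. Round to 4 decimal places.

x̄ = (16.9 + 11.5 + 5.9 + 3.2) / 4 = 9.3750
deviations (xᵢ − x̄): 7.5250, 2.1250, -3.4750, -6.1750
Σ(xᵢ − x̄)² = 111.3475 ⇒ m₂ = 111.3475/4 = 27.83687
Σ(xᵢ − x̄)³ = 158.2841 ⇒ m₃ = 158.2841/4 = 39.57103
m₂^(3/2) = 27.83687^(1.5) = 146.86920
g1 = m₃ / m₂^(3/2) = 39.57103 / 146.86920 ≈ 0.2694

0.2694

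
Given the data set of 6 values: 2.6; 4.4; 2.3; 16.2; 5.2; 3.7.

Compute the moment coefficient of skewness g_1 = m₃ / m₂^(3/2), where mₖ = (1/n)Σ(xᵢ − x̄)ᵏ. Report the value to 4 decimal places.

x̄ = (2.6 + 4.4 + 2.3 + 16.2 + 5.2 + 3.7) / 6 = 5.7333
deviations (xᵢ − x̄): -3.1333, -1.3333, -3.4333, 10.4667, -0.5333, -2.0333
Σ(xᵢ − x̄)² = 137.3533 ⇒ m₂ = 137.3533/6 = 22.89222
Σ(xᵢ − x̄)³ = 1064.4724 ⇒ m₃ = 1064.4724/6 = 177.41207
m₂^(3/2) = 22.89222^(1.5) = 109.52971
g_1 = m₃ / m₂^(3/2) = 177.41207 / 109.52971 ≈ 1.6198

1.6198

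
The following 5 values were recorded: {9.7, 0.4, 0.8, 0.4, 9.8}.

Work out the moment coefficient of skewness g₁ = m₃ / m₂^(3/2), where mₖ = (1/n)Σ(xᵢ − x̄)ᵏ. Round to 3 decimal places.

x̄ = (9.7 + 0.4 + 0.8 + 0.4 + 9.8) / 5 = 4.2200
deviations (xᵢ − x̄): 5.4800, -3.8200, -3.4200, -3.8200, 5.5800
Σ(xᵢ − x̄)² = 102.0480 ⇒ m₂ = 102.0480/5 = 20.40960
Σ(xᵢ − x̄)³ = 186.8201 ⇒ m₃ = 186.8201/5 = 37.36402
m₂^(3/2) = 20.40960^(1.5) = 92.20442
g₁ = m₃ / m₂^(3/2) = 37.36402 / 92.20442 ≈ 0.405

0.405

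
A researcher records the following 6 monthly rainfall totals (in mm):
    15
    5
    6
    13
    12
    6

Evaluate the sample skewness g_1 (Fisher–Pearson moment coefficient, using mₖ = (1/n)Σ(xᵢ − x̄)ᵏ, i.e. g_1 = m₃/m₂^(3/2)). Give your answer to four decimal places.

x̄ = (15 + 5 + 6 + 13 + 12 + 6) / 6 = 9.5000
deviations (xᵢ − x̄): 5.5000, -4.5000, -3.5000, 3.5000, 2.5000, -3.5000
Σ(xᵢ − x̄)² = 93.5000 ⇒ m₂ = 93.5000/6 = 15.58333
Σ(xᵢ − x̄)³ = 48.0000 ⇒ m₃ = 48.0000/6 = 8.00000
m₂^(3/2) = 15.58333^(1.5) = 61.51635
g_1 = m₃ / m₂^(3/2) = 8.00000 / 61.51635 ≈ 0.1300

0.1300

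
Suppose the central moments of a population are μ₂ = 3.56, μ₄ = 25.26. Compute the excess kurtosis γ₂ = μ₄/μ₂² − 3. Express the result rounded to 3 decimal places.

-1.007

μ₂² = 3.56² = 12.67360
μ₄/μ₂² = 25.26 / 12.67360 = 1.99312
γ₂ = 1.99312 − 3 ≈ -1.007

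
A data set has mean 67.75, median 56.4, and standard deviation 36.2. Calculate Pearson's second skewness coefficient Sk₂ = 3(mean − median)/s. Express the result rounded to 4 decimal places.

Sk₂ = 3(67.75 − 56.4) / 36.2 = 3 × 11.3500 / 36.2
    = 34.0500 / 36.2 ≈ 0.9406

0.9406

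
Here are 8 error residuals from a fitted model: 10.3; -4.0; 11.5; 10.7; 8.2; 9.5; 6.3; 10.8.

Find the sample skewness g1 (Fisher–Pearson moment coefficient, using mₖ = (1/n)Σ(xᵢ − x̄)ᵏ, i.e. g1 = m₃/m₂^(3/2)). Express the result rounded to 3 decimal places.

x̄ = (10.3 - 4.0 + 11.5 + 10.7 + 8.2 + 9.5 + 6.3 + 10.8) / 8 = 7.9125
deviations (xᵢ − x̄): 2.3875, -11.9125, 3.5875, 2.7875, 0.2875, 1.5875, -1.6125, 2.8875
Σ(xᵢ − x̄)² = 181.7888 ⇒ m₂ = 181.7888/8 = 22.72359
Σ(xᵢ − x̄)³ = -1585.1281 ⇒ m₃ = -1585.1281/8 = -198.14101
m₂^(3/2) = 22.72359^(1.5) = 108.32171
g1 = m₃ / m₂^(3/2) = -198.14101 / 108.32171 ≈ -1.829

-1.829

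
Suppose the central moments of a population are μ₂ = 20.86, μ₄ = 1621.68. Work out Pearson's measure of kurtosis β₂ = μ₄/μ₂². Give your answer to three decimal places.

μ₂² = 20.86² = 435.13960
μ₄/μ₂² = 1621.68 / 435.13960 = 3.72680
β₂ ≈ 3.727

3.727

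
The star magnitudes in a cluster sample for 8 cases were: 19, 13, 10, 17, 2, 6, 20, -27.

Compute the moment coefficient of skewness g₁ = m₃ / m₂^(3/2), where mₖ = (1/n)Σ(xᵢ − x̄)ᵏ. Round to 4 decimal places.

x̄ = (19 + 13 + 10 + 17 + 2 + 6 + 20 - 27) / 8 = 7.5000
deviations (xᵢ − x̄): 11.5000, 5.5000, 2.5000, 9.5000, -5.5000, -1.5000, 12.5000, -34.5000
Σ(xᵢ − x̄)² = 1638.0000 ⇒ m₂ = 1638.0000/8 = 204.75000
Σ(xᵢ − x̄)³ = -36720.0000 ⇒ m₃ = -36720.0000/8 = -4590.00000
m₂^(3/2) = 204.75000^(1.5) = 2929.78577
g₁ = m₃ / m₂^(3/2) = -4590.00000 / 2929.78577 ≈ -1.5667

-1.5667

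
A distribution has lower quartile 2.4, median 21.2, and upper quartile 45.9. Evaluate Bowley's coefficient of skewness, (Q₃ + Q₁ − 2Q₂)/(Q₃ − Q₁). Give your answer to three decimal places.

0.136

numerator: Q₃ + Q₁ − 2Q₂ = 45.9 + 2.4 − 2×21.2 = 5.9000
denominator: Q₃ − Q₁ = 45.9 − 2.4 = 43.5000
Bowley skewness = 5.9000 / 43.5000 ≈ 0.136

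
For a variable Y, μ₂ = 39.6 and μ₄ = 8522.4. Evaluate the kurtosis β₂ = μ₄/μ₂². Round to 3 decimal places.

5.435

μ₂² = 39.6² = 1568.16000
μ₄/μ₂² = 8522.4 / 1568.16000 = 5.43465
β₂ ≈ 5.435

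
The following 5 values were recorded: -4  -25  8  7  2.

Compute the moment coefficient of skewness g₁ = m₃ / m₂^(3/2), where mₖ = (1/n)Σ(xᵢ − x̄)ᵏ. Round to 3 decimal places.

-1.080

x̄ = (-4 - 25 + 8 + 7 + 2) / 5 = -2.4000
deviations (xᵢ − x̄): -1.6000, -22.6000, 10.4000, 9.4000, 4.4000
Σ(xᵢ − x̄)² = 729.2000 ⇒ m₂ = 729.2000/5 = 145.84000
Σ(xᵢ − x̄)³ = -9506.6400 ⇒ m₃ = -9506.6400/5 = -1901.32800
m₂^(3/2) = 145.84000^(1.5) = 1761.22558
g₁ = m₃ / m₂^(3/2) = -1901.32800 / 1761.22558 ≈ -1.080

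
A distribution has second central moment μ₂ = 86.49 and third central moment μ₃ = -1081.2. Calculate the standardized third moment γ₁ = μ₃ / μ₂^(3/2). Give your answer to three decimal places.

-1.344

σ = √μ₂ = √86.49 = 9.30000
σ³ = μ₂^(3/2) = 804.35700
γ₁ = μ₃/σ³ = -1081.2 / 804.35700 ≈ -1.344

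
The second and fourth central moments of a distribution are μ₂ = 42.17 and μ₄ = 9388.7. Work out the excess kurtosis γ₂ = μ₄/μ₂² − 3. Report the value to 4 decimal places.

2.2796

μ₂² = 42.17² = 1778.30890
μ₄/μ₂² = 9388.7 / 1778.30890 = 5.27957
γ₂ = 5.27957 − 3 ≈ 2.2796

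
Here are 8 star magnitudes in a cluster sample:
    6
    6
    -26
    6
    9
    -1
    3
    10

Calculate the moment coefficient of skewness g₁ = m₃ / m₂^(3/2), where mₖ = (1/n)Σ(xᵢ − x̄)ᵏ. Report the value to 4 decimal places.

-1.9065

x̄ = (6 + 6 - 26 + 6 + 9 - 1 + 3 + 10) / 8 = 1.6250
deviations (xᵢ − x̄): 4.3750, 4.3750, -27.6250, 4.3750, 7.3750, -2.6250, 1.3750, 8.3750
Σ(xᵢ − x̄)² = 953.8750 ⇒ m₂ = 953.8750/8 = 119.23438
Σ(xᵢ − x̄)³ = -19857.4688 ⇒ m₃ = -19857.4688/8 = -2482.18359
m₂^(3/2) = 119.23438^(1.5) = 1301.97372
g₁ = m₃ / m₂^(3/2) = -2482.18359 / 1301.97372 ≈ -1.9065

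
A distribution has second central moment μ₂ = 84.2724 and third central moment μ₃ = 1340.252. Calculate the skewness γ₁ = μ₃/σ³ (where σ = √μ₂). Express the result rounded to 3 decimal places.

σ = √μ₂ = √84.2724 = 9.18000
σ³ = μ₂^(3/2) = 773.62063
γ₁ = μ₃/σ³ = 1340.252 / 773.62063 ≈ 1.732

1.732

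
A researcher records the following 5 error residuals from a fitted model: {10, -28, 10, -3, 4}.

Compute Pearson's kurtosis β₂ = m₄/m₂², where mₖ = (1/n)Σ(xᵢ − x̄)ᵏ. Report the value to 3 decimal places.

x̄ = -1.4000
Σ(xᵢ − x̄)² = 999.2000 ⇒ m₂ = 199.84000
Σ(xᵢ − x̄)⁴ = 535277.2160 ⇒ m₄ = 107055.44320
m₂² = 39936.02560
β₂ = m₄/m₂² = 107055.44320 / 39936.02560 ≈ 2.681

2.681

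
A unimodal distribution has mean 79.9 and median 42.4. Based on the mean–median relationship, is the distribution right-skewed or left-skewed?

right-skewed

mean − median = 79.9 − 42.4 = 37.5
mean > median ⇒ the longer tail is on the right ⇒ right-skewed (positively skewed).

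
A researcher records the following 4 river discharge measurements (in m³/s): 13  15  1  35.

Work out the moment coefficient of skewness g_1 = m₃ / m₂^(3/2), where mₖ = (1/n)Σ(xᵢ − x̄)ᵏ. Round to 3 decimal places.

x̄ = (13 + 15 + 1 + 35) / 4 = 16.0000
deviations (xᵢ − x̄): -3.0000, -1.0000, -15.0000, 19.0000
Σ(xᵢ − x̄)² = 596.0000 ⇒ m₂ = 596.0000/4 = 149.00000
Σ(xᵢ − x̄)³ = 3456.0000 ⇒ m₃ = 3456.0000/4 = 864.00000
m₂^(3/2) = 149.00000^(1.5) = 1818.77679
g_1 = m₃ / m₂^(3/2) = 864.00000 / 1818.77679 ≈ 0.475

0.475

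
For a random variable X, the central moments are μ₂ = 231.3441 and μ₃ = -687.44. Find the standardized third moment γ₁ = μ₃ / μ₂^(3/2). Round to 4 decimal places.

σ = √μ₂ = √231.3441 = 15.21000
σ³ = μ₂^(3/2) = 3518.74376
γ₁ = μ₃/σ³ = -687.44 / 3518.74376 ≈ -0.1954

-0.1954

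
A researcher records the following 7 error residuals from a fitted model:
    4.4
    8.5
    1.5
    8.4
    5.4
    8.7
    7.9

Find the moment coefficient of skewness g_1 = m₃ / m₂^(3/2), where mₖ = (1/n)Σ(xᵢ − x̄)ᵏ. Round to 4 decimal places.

-0.8236

x̄ = (4.4 + 8.5 + 1.5 + 8.4 + 5.4 + 8.7 + 7.9) / 7 = 6.4000
deviations (xᵢ − x̄): -2.0000, 2.1000, -4.9000, 2.0000, -1.0000, 2.3000, 1.5000
Σ(xᵢ − x̄)² = 44.9600 ⇒ m₂ = 44.9600/7 = 6.42286
Σ(xᵢ − x̄)³ = -93.8460 ⇒ m₃ = -93.8460/7 = -13.40657
m₂^(3/2) = 6.42286^(1.5) = 16.27768
g_1 = m₃ / m₂^(3/2) = -13.40657 / 16.27768 ≈ -0.8236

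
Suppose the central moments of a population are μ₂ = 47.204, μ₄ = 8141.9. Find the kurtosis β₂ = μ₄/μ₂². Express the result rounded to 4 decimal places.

μ₂² = 47.204² = 2228.21762
μ₄/μ₂² = 8141.9 / 2228.21762 = 3.65400
β₂ ≈ 3.6540

3.6540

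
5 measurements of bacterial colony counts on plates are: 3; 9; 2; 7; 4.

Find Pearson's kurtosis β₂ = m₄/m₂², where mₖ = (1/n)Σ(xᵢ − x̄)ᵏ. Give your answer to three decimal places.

x̄ = 5.0000
Σ(xᵢ − x̄)² = 34.0000 ⇒ m₂ = 6.80000
Σ(xᵢ − x̄)⁴ = 370.0000 ⇒ m₄ = 74.00000
m₂² = 46.24000
β₂ = m₄/m₂² = 74.00000 / 46.24000 ≈ 1.600

1.600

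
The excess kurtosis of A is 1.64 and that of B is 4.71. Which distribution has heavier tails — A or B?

B

Higher excess kurtosis ⇒ heavier tails relative to the normal distribution.
1.64 vs 4.71: the larger is 4.71, so B has heavier tails.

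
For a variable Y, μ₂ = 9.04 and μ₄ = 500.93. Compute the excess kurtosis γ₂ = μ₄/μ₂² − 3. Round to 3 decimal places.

μ₂² = 9.04² = 81.72160
μ₄/μ₂² = 500.93 / 81.72160 = 6.12971
γ₂ = 6.12971 − 3 ≈ 3.130

3.130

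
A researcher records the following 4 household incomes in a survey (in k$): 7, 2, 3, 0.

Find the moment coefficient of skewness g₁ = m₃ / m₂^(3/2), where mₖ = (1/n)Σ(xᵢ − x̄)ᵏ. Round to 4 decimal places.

0.5431

x̄ = (7 + 2 + 3 + 0) / 4 = 3.0000
deviations (xᵢ − x̄): 4.0000, -1.0000, 0.0000, -3.0000
Σ(xᵢ − x̄)² = 26.0000 ⇒ m₂ = 26.0000/4 = 6.50000
Σ(xᵢ − x̄)³ = 36.0000 ⇒ m₃ = 36.0000/4 = 9.00000
m₂^(3/2) = 6.50000^(1.5) = 16.57181
g₁ = m₃ / m₂^(3/2) = 9.00000 / 16.57181 ≈ 0.5431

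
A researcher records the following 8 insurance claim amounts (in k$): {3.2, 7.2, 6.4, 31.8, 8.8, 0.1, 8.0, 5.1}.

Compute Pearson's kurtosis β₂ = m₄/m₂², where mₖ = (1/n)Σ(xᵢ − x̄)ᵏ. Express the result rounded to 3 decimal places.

x̄ = 8.8250
Σ(xᵢ − x̄)² = 658.6950 ⇒ m₂ = 82.33688
Σ(xᵢ − x̄)⁴ = 285657.0731 ⇒ m₄ = 35707.13414
m₂² = 6779.36098
β₂ = m₄/m₂² = 35707.13414 / 6779.36098 ≈ 5.267

5.267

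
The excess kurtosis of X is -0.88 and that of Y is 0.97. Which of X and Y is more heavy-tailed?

Higher excess kurtosis ⇒ heavier tails relative to the normal distribution.
-0.88 vs 0.97: the larger is 0.97, so Y has heavier tails. (Y is leptokurtic — heavier-than-normal tails; the other is platykurtic.)

Y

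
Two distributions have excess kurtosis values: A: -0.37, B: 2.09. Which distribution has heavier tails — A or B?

B

Higher excess kurtosis ⇒ heavier tails relative to the normal distribution.
-0.37 vs 2.09: the larger is 2.09, so B has heavier tails. (B is leptokurtic — heavier-than-normal tails; the other is platykurtic.)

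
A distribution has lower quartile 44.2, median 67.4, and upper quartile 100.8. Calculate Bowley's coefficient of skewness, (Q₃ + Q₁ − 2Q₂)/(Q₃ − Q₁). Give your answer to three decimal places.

numerator: Q₃ + Q₁ − 2Q₂ = 100.8 + 44.2 − 2×67.4 = 10.2000
denominator: Q₃ − Q₁ = 100.8 − 44.2 = 56.6000
Bowley skewness = 10.2000 / 56.6000 ≈ 0.180

0.180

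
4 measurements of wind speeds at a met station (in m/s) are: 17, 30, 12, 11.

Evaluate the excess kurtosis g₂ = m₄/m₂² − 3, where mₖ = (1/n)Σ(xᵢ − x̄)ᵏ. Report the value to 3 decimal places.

x̄ = 17.5000
Σ(xᵢ − x̄)² = 229.0000 ⇒ m₂ = 57.25000
Σ(xᵢ − x̄)⁴ = 27114.2500 ⇒ m₄ = 6778.56250
m₂² = 3277.56250
g₂ = m₄/m₂² − 3 = 2.06817 − 3 ≈ -0.932

-0.932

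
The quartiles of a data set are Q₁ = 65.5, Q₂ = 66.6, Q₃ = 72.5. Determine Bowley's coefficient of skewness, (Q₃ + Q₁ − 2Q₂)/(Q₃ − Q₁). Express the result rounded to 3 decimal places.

0.686

numerator: Q₃ + Q₁ − 2Q₂ = 72.5 + 65.5 − 2×66.6 = 4.8000
denominator: Q₃ − Q₁ = 72.5 − 65.5 = 7.0000
Bowley skewness = 4.8000 / 7.0000 ≈ 0.686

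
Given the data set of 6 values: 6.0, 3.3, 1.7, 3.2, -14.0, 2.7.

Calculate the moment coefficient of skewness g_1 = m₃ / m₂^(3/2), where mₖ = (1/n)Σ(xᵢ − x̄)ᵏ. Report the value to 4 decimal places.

x̄ = (6.0 + 3.3 + 1.7 + 3.2 - 14.0 + 2.7) / 6 = 0.4833
deviations (xᵢ − x̄): 5.5167, 2.8167, 1.2167, 2.7167, -14.4833, 2.2167
Σ(xᵢ − x̄)² = 261.9083 ⇒ m₂ = 261.9083/6 = 43.65139
Σ(xᵢ − x̄)³ = -2815.1436 ⇒ m₃ = -2815.1436/6 = -469.19059
m₂^(3/2) = 43.65139^(1.5) = 288.40122
g_1 = m₃ / m₂^(3/2) = -469.19059 / 288.40122 ≈ -1.6269

-1.6269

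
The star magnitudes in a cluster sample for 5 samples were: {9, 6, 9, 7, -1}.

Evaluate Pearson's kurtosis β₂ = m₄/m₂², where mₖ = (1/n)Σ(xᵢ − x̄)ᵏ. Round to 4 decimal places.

x̄ = 6.0000
Σ(xᵢ − x̄)² = 68.0000 ⇒ m₂ = 13.60000
Σ(xᵢ − x̄)⁴ = 2564.0000 ⇒ m₄ = 512.80000
m₂² = 184.96000
β₂ = m₄/m₂² = 512.80000 / 184.96000 ≈ 2.7725

2.7725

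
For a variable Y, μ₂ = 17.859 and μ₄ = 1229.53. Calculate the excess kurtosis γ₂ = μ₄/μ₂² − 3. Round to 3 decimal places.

0.855

μ₂² = 17.859² = 318.94388
μ₄/μ₂² = 1229.53 / 318.94388 = 3.85500
γ₂ = 3.85500 − 3 ≈ 0.855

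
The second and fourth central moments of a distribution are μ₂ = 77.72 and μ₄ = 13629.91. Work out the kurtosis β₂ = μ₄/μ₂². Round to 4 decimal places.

2.2565

μ₂² = 77.72² = 6040.39840
μ₄/μ₂² = 13629.91 / 6040.39840 = 2.25646
β₂ ≈ 2.2565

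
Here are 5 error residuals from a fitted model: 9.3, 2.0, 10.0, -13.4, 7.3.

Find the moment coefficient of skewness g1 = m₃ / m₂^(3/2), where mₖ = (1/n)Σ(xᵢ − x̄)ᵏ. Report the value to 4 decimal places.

x̄ = (9.3 + 2.0 + 10.0 - 13.4 + 7.3) / 5 = 3.0400
deviations (xᵢ − x̄): 6.2600, -1.0400, 6.9600, -16.4400, 4.2600
Σ(xᵢ − x̄)² = 377.1320 ⇒ m₂ = 377.1320/5 = 75.42640
Σ(xᵢ − x̄)³ = -3784.6462 ⇒ m₃ = -3784.6462/5 = -756.92923
m₂^(3/2) = 75.42640^(1.5) = 655.06602
g1 = m₃ / m₂^(3/2) = -756.92923 / 655.06602 ≈ -1.1555

-1.1555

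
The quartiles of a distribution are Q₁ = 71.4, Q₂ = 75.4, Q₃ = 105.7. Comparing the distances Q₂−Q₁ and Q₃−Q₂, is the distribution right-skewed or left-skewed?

right-skewed

Q₂ − Q₁ = 4.0;  Q₃ − Q₂ = 30.3
Q₃ − Q₂ > Q₂ − Q₁ ⇒ the upper half is more spread out ⇒ right-skewed.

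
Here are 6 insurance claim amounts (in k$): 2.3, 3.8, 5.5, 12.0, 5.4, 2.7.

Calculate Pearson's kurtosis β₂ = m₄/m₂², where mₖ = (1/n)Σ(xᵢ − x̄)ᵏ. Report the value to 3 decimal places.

3.276

x̄ = 5.2833
Σ(xᵢ − x̄)² = 62.9483 ⇒ m₂ = 10.49139
Σ(xᵢ − x̄)⁴ = 2163.8335 ⇒ m₄ = 360.63892
m₂² = 110.06924
β₂ = m₄/m₂² = 360.63892 / 110.06924 ≈ 3.276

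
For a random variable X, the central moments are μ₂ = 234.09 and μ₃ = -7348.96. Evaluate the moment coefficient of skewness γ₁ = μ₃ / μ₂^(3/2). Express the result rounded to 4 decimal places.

σ = √μ₂ = √234.09 = 15.30000
σ³ = μ₂^(3/2) = 3581.57700
γ₁ = μ₃/σ³ = -7348.96 / 3581.57700 ≈ -2.0519

-2.0519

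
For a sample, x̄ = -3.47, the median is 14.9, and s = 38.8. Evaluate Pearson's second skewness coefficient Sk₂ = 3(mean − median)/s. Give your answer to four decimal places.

-1.4204

Sk₂ = 3(-3.47 − 14.9) / 38.8 = 3 × -18.3700 / 38.8
    = -55.1100 / 38.8 ≈ -1.4204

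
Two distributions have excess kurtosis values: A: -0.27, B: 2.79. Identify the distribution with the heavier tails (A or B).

B

Higher excess kurtosis ⇒ heavier tails relative to the normal distribution.
-0.27 vs 2.79: the larger is 2.79, so B has heavier tails. (B is leptokurtic — heavier-than-normal tails; the other is platykurtic.)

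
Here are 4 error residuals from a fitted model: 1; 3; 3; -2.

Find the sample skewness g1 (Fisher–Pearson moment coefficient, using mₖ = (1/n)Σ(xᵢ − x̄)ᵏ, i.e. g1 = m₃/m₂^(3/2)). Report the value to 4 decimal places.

x̄ = (1 + 3 + 3 - 2) / 4 = 1.2500
deviations (xᵢ − x̄): -0.2500, 1.7500, 1.7500, -3.2500
Σ(xᵢ − x̄)² = 16.7500 ⇒ m₂ = 16.7500/4 = 4.18750
Σ(xᵢ − x̄)³ = -23.6250 ⇒ m₃ = -23.6250/4 = -5.90625
m₂^(3/2) = 4.18750^(1.5) = 8.56904
g1 = m₃ / m₂^(3/2) = -5.90625 / 8.56904 ≈ -0.6893

-0.6893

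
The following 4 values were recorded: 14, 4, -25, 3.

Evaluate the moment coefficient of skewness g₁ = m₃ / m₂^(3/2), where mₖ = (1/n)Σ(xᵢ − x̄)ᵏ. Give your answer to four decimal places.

x̄ = (14 + 4 - 25 + 3) / 4 = -1.0000
deviations (xᵢ − x̄): 15.0000, 5.0000, -24.0000, 4.0000
Σ(xᵢ − x̄)² = 842.0000 ⇒ m₂ = 842.0000/4 = 210.50000
Σ(xᵢ − x̄)³ = -10260.0000 ⇒ m₃ = -10260.0000/4 = -2565.00000
m₂^(3/2) = 210.50000^(1.5) = 3054.06412
g₁ = m₃ / m₂^(3/2) = -2565.00000 / 3054.06412 ≈ -0.8399

-0.8399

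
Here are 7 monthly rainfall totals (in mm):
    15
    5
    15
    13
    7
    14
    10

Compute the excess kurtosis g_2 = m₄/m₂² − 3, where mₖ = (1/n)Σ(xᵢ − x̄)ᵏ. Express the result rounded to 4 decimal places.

-1.2709

x̄ = 11.2857
Σ(xᵢ − x̄)² = 97.4286 ⇒ m₂ = 13.91837
Σ(xᵢ − x̄)⁴ = 2344.7172 ⇒ m₄ = 334.95960
m₂² = 193.72095
g_2 = m₄/m₂² − 3 = 1.72908 − 3 ≈ -1.2709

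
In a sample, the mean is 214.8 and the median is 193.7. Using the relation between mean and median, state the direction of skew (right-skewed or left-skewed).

mean − median = 214.8 − 193.7 = 21.1
mean > median ⇒ the longer tail is on the right ⇒ right-skewed (positively skewed).

right-skewed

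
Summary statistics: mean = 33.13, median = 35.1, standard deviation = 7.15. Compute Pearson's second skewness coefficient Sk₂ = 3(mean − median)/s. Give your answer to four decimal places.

-0.8266

Sk₂ = 3(33.13 − 35.1) / 7.15 = 3 × -1.9700 / 7.15
    = -5.9100 / 7.15 ≈ -0.8266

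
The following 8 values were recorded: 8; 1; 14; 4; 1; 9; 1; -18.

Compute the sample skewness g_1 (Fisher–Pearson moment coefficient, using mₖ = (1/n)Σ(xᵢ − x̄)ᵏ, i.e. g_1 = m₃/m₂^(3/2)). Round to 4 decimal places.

-1.1800

x̄ = (8 + 1 + 14 + 4 + 1 + 9 + 1 - 18) / 8 = 2.5000
deviations (xᵢ − x̄): 5.5000, -1.5000, 11.5000, 1.5000, -1.5000, 6.5000, -1.5000, -20.5000
Σ(xᵢ − x̄)² = 634.0000 ⇒ m₂ = 634.0000/8 = 79.25000
Σ(xᵢ − x̄)³ = -6660.0000 ⇒ m₃ = -6660.0000/8 = -832.50000
m₂^(3/2) = 79.25000^(1.5) = 705.50307
g_1 = m₃ / m₂^(3/2) = -832.50000 / 705.50307 ≈ -1.1800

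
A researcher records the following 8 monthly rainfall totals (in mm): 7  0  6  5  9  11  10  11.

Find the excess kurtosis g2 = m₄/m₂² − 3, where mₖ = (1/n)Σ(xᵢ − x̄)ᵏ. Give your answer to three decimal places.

x̄ = 7.3750
Σ(xᵢ − x̄)² = 97.8750 ⇒ m₂ = 12.23438
Σ(xᵢ − x̄)⁴ = 3393.5566 ⇒ m₄ = 424.19458
m₂² = 149.67993
g2 = m₄/m₂² − 3 = 2.83401 − 3 ≈ -0.166

-0.166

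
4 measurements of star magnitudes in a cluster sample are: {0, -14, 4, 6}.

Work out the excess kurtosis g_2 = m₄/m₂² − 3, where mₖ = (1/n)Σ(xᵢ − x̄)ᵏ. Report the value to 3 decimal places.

x̄ = -1.0000
Σ(xᵢ − x̄)² = 244.0000 ⇒ m₂ = 61.00000
Σ(xᵢ − x̄)⁴ = 31588.0000 ⇒ m₄ = 7897.00000
m₂² = 3721.00000
g_2 = m₄/m₂² − 3 = 2.12228 − 3 ≈ -0.878

-0.878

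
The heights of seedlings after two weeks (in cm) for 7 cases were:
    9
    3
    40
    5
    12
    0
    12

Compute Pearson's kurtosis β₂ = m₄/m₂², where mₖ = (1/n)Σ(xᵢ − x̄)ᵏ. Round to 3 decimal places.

x̄ = 11.5714
Σ(xᵢ − x̄)² = 1065.7143 ⇒ m₂ = 152.24490
Σ(xᵢ − x̄)⁴ = 678395.8834 ⇒ m₄ = 96913.69763
m₂² = 23178.50895
β₂ = m₄/m₂² = 96913.69763 / 23178.50895 ≈ 4.181

4.181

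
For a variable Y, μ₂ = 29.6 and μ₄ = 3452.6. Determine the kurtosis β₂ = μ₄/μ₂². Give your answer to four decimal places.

3.9406

μ₂² = 29.6² = 876.16000
μ₄/μ₂² = 3452.6 / 876.16000 = 3.94060
β₂ ≈ 3.9406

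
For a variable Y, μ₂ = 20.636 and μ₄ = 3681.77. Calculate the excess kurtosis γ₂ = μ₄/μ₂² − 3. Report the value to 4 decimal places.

μ₂² = 20.636² = 425.84450
μ₄/μ₂² = 3681.77 / 425.84450 = 8.64581
γ₂ = 8.64581 − 3 ≈ 5.6458

5.6458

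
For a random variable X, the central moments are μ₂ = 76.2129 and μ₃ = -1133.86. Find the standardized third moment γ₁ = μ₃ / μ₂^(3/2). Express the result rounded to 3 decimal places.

-1.704

σ = √μ₂ = √76.2129 = 8.73000
σ³ = μ₂^(3/2) = 665.33862
γ₁ = μ₃/σ³ = -1133.86 / 665.33862 ≈ -1.704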